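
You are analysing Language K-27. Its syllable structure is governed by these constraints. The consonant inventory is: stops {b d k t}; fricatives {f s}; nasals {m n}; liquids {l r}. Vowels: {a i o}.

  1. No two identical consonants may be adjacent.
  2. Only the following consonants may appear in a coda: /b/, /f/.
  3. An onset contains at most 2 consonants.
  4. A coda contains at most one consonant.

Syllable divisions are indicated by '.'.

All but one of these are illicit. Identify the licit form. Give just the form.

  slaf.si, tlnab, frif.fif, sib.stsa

slaf.si — σ1 onset /sl/ (2C), coda /f/ ok; σ2 onset /s/, coda /∅/ ok → licit
tlnab — violates constraint 3: syllable 1 onset /tln/ has 3 consonants (> 2) → illicit
frif.fif — violates constraint 1: adjacent identical consonants /ff/ → illicit
sib.stsa — violates constraint 3: syllable 2 onset /sts/ has 3 consonants (> 2) → illicit

slaf.si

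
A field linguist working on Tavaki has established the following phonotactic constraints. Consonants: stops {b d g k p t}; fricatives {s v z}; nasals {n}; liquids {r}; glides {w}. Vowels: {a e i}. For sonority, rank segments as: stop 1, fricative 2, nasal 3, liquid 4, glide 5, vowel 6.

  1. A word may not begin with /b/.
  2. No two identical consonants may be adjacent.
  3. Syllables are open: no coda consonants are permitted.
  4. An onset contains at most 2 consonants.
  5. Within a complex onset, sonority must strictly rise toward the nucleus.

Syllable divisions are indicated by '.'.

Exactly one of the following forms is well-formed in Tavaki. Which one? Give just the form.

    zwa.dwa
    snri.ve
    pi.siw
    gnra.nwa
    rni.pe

zwa.dwa

zwa.dwa — σ1 onset /zw/ (2→5 rises), coda /∅/ ok; σ2 onset /dw/ (1→5 rises), coda /∅/ ok → well-formed
snri.ve — violates constraint 4: syllable 1 onset /snr/ has 3 consonants (> 2) → ill-formed
pi.siw — violates constraint 3: syllable 2 coda /w/ has 1 consonant (> 0) → ill-formed
gnra.nwa — violates constraint 4: syllable 1 onset /gnr/ has 3 consonants (> 2) → ill-formed
rni.pe — violates constraint 5: syllable 1 onset /rn/: /r/ (liquid, 4) → /n/ (nasal, 3) does not rise → ill-formed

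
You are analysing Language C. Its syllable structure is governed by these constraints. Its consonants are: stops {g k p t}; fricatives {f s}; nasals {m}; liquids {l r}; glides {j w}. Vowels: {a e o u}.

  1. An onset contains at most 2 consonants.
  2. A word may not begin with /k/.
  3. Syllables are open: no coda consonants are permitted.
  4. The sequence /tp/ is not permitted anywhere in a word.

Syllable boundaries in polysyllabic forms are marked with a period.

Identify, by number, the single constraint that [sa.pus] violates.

[sa.pus]: syllable 2 coda /s/ has 1 consonant (> 0).
This is a violation of constraint 3: "Syllables are open: no coda consonants are permitted."
The remaining constraints (1, 2, 4) are satisfied.

3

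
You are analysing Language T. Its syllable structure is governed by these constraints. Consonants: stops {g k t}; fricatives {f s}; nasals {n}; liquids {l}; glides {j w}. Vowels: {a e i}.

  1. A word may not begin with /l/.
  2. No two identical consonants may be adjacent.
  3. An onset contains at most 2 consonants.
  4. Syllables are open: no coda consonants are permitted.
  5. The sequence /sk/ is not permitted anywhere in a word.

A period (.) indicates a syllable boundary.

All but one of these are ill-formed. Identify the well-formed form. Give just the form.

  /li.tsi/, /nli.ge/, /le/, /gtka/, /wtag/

/nli.ge/

/li.tsi/ — violates constraint 1: word begins with /l/ → ill-formed
/nli.ge/ — σ1 onset /nl/ (2C), coda /∅/ ok; σ2 onset /g/, coda /∅/ ok → well-formed
/le/ — violates constraint 1: word begins with /l/ → ill-formed
/gtka/ — violates constraint 3: syllable 1 onset /gtk/ has 3 consonants (> 2) → ill-formed
/wtag/ — violates constraint 4: syllable 1 coda /g/ has 1 consonant (> 0) → ill-formed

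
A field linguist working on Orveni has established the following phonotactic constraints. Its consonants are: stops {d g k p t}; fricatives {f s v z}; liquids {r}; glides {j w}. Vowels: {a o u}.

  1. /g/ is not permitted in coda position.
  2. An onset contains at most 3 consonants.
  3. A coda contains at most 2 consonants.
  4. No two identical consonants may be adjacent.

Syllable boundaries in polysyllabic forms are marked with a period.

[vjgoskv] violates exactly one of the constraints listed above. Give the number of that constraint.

[vjgoskv]: syllable 1 coda /skv/ has 3 consonants (> 2).
This is a violation of constraint 3: "A coda contains at most 2 consonants."
The remaining constraints (1, 2, 4) are satisfied.

3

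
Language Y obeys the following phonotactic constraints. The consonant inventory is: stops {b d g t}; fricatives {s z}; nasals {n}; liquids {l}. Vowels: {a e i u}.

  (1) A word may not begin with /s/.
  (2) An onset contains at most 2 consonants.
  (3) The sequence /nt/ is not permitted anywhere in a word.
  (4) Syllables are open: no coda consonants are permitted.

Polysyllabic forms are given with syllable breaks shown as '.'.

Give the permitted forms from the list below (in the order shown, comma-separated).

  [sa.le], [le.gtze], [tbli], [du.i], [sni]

[sa.le] — violates constraint 1: word begins with /s/ → not permitted
[le.gtze] — violates constraint 2: syllable 2 onset /gtz/ has 3 consonants (> 2) → not permitted
[tbli] — violates constraint 2: syllable 1 onset /tbl/ has 3 consonants (> 2) → not permitted
[du.i] — σ1 onset /d/, coda /∅/ ok; σ2 onset /∅/, coda /∅/ ok → permitted
[sni] — violates constraint 1: word begins with /s/ → not permitted

[du.i]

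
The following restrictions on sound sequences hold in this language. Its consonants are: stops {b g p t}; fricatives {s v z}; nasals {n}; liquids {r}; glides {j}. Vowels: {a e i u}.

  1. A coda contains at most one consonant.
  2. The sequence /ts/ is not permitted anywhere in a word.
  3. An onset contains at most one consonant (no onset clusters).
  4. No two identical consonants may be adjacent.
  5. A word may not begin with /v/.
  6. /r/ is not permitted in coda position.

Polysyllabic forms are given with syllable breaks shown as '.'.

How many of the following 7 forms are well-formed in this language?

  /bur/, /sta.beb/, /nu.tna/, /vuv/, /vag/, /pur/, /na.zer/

0

/bur/ — violates constraint 6: syllable 1 coda contains /r/ → ill-formed
/sta.beb/ — violates constraint 3: syllable 1 onset /st/ has 2 consonants (> 1) → ill-formed
/nu.tna/ — violates constraint 3: syllable 2 onset /tn/ has 2 consonants (> 1) → ill-formed
/vuv/ — violates constraint 5: word begins with /v/ → ill-formed
/vag/ — violates constraint 5: word begins with /v/ → ill-formed
/pur/ — violates constraint 6: syllable 1 coda contains /r/ → ill-formed
/na.zer/ — violates constraint 6: syllable 2 coda contains /r/ → ill-formed
No form is well-formed → 0.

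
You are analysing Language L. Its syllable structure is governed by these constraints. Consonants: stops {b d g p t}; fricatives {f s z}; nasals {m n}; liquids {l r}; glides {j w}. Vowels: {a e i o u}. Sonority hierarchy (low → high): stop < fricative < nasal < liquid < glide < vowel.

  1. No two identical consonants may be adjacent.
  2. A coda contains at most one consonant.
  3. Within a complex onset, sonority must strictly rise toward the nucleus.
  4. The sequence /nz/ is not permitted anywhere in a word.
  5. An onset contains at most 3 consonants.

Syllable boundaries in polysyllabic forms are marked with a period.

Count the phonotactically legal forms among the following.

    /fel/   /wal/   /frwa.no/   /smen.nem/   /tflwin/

3

/fel/ — σ1 onset /f/, coda /l/ ok → phonotactically legal
/wal/ — σ1 onset /w/, coda /l/ ok → phonotactically legal
/frwa.no/ — σ1 onset /frw/ (2→4→5 rises), coda /∅/ ok; σ2 onset /n/, coda /∅/ ok → phonotactically legal
/smen.nem/ — violates constraint 1: adjacent identical consonants /nn/ → phonotactically illegal
/tflwin/ — violates constraint 5: syllable 1 onset /tflw/ has 4 consonants (> 3) → phonotactically illegal
Phonotactically legal: /fel/, /wal/, /frwa.no/ → 3.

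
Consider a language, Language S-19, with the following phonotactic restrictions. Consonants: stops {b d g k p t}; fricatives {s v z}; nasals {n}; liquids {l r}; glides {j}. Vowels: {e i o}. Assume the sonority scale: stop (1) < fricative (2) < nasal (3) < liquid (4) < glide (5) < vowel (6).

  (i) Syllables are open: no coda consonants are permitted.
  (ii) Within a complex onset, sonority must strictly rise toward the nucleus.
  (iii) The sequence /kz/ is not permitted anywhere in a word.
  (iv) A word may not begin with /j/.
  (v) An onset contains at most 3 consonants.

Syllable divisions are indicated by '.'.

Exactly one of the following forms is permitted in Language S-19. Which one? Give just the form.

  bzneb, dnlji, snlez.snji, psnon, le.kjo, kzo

le.kjo

bzneb — violates constraint (i): syllable 1 coda /b/ has 1 consonant (> 0) → not permitted
dnlji — violates constraint (v): syllable 1 onset /dnlj/ has 4 consonants (> 3) → not permitted
snlez.snji — violates constraint (i): syllable 1 coda /z/ has 1 consonant (> 0) → not permitted
psnon — violates constraint (i): syllable 1 coda /n/ has 1 consonant (> 0) → not permitted
le.kjo — σ1 onset /l/, coda /∅/ ok; σ2 onset /kj/ (1→5 rises), coda /∅/ ok → permitted
kzo — violates constraint (iii): contains banned sequence /kz/ → not permitted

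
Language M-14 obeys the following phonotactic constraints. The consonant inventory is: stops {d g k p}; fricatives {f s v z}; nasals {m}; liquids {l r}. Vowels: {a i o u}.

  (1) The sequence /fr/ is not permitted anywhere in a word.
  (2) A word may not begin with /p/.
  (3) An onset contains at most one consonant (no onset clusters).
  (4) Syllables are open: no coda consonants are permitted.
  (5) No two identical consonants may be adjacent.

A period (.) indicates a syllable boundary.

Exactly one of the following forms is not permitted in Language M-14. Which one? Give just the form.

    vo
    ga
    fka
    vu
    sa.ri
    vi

vo — σ1 onset /v/, coda /∅/ ok → permitted
ga — σ1 onset /g/, coda /∅/ ok → permitted
fka — violates constraint 3: syllable 1 onset /fk/ has 2 consonants (> 1) → not permitted
vu — σ1 onset /v/, coda /∅/ ok → permitted
sa.ri — σ1 onset /s/, coda /∅/ ok; σ2 onset /r/, coda /∅/ ok → permitted
vi — σ1 onset /v/, coda /∅/ ok → permitted

fka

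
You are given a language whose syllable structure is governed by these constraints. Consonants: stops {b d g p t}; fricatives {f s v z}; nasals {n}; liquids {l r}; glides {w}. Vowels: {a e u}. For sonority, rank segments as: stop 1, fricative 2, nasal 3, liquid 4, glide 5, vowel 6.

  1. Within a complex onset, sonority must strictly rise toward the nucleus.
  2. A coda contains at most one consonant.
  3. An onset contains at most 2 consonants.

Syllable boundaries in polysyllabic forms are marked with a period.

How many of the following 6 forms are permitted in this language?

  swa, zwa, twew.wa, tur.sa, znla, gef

swa — σ1 onset /sw/ (2→5 rises), coda /∅/ ok → permitted
zwa — σ1 onset /zw/ (2→5 rises), coda /∅/ ok → permitted
twew.wa — σ1 onset /tw/ (1→5 rises), coda /w/ ok; σ2 onset /w/, coda /∅/ ok → permitted
tur.sa — σ1 onset /t/, coda /r/ ok; σ2 onset /s/, coda /∅/ ok → permitted
znla — violates constraint 3: syllable 1 onset /znl/ has 3 consonants (> 2) → not permitted
gef — σ1 onset /g/, coda /f/ ok → permitted
Permitted: swa, zwa, twew.wa, tur.sa, gef → 5.

5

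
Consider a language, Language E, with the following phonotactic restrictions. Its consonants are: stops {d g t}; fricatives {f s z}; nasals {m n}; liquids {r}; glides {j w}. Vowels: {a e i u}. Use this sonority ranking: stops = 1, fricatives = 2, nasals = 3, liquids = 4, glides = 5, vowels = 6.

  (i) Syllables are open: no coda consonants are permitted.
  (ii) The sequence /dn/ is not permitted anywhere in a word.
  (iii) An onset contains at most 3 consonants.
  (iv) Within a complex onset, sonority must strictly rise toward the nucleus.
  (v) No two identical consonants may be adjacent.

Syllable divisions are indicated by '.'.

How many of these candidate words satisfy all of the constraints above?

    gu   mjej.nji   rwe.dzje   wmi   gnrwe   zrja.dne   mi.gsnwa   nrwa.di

3

gu — σ1 onset /g/, coda /∅/ ok → permitted
mjej.nji — violates constraint (i): syllable 1 coda /j/ has 1 consonant (> 0) → not permitted
rwe.dzje — σ1 onset /rw/ (4→5 rises), coda /∅/ ok; σ2 onset /dzj/ (1→2→5 rises), coda /∅/ ok → permitted
wmi — violates constraint (iv): syllable 1 onset /wm/: /w/ (glide, 5) → /m/ (nasal, 3) does not rise → not permitted
gnrwe — violates constraint (iii): syllable 1 onset /gnrw/ has 4 consonants (> 3) → not permitted
zrja.dne — violates constraint (ii): contains banned sequence /dn/ → not permitted
mi.gsnwa — violates constraint (iii): syllable 2 onset /gsnw/ has 4 consonants (> 3) → not permitted
nrwa.di — σ1 onset /nrw/ (3→4→5 rises), coda /∅/ ok; σ2 onset /d/, coda /∅/ ok → permitted
Permitted: gu, rwe.dzje, nrwa.di → 3.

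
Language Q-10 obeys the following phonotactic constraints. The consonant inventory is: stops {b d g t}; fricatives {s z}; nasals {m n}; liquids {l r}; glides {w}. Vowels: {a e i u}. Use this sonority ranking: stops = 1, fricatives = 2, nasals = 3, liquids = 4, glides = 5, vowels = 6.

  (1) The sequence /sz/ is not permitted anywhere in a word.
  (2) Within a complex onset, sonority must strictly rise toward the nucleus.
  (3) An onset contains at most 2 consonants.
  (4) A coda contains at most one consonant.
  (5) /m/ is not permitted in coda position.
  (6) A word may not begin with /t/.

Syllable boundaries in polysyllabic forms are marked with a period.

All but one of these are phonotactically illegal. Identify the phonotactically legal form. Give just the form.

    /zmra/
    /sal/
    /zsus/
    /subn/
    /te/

/zmra/ — violates constraint 3: syllable 1 onset /zmr/ has 3 consonants (> 2) → phonotactically illegal
/sal/ — σ1 onset /s/, coda /l/ ok → phonotactically legal
/zsus/ — violates constraint 2: syllable 1 onset /zs/: /z/ (fricative, 2) → /s/ (fricative, 2) does not rise → phonotactically illegal
/subn/ — violates constraint 4: syllable 1 coda /bn/ has 2 consonants (> 1) → phonotactically illegal
/te/ — violates constraint 6: word begins with /t/ → phonotactically illegal

/sal/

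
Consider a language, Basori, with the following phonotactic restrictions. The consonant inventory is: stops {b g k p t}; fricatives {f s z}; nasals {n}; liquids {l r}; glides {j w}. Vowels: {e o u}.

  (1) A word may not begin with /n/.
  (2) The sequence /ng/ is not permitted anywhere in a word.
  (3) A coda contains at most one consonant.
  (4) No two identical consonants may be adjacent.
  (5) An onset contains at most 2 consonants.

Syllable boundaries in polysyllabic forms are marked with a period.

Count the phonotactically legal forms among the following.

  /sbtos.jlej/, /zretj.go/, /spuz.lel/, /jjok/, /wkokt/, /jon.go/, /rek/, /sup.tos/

3

/sbtos.jlej/ — violates constraint 5: syllable 1 onset /sbt/ has 3 consonants (> 2) → phonotactically illegal
/zretj.go/ — violates constraint 3: syllable 1 coda /tj/ has 2 consonants (> 1) → phonotactically illegal
/spuz.lel/ — σ1 onset /sp/ (2C), coda /z/ ok; σ2 onset /l/, coda /l/ ok → phonotactically legal
/jjok/ — violates constraint 4: adjacent identical consonants /jj/ → phonotactically illegal
/wkokt/ — violates constraint 3: syllable 1 coda /kt/ has 2 consonants (> 1) → phonotactically illegal
/jon.go/ — violates constraint 2: contains banned sequence /ng/ → phonotactically illegal
/rek/ — σ1 onset /r/, coda /k/ ok → phonotactically legal
/sup.tos/ — σ1 onset /s/, coda /p/ ok; σ2 onset /t/, coda /s/ ok → phonotactically legal
Phonotactically legal: /spuz.lel/, /rek/, /sup.tos/ → 3.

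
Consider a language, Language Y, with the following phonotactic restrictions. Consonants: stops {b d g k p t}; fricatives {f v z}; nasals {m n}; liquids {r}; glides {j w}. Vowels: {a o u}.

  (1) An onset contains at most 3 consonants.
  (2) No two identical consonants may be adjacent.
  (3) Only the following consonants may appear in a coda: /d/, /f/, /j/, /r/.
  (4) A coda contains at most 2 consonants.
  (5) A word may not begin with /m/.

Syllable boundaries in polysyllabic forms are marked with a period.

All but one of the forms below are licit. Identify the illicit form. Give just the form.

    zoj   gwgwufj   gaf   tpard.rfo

zoj — σ1 onset /z/, coda /j/ ok → licit
gwgwufj — violates constraint 1: syllable 1 onset /gwgw/ has 4 consonants (> 3) → illicit
gaf — σ1 onset /g/, coda /f/ ok → licit
tpard.rfo — σ1 onset /tp/ (2C), coda /rd/ (2C) ok; σ2 onset /rf/ (2C), coda /∅/ ok → licit

gwgwufj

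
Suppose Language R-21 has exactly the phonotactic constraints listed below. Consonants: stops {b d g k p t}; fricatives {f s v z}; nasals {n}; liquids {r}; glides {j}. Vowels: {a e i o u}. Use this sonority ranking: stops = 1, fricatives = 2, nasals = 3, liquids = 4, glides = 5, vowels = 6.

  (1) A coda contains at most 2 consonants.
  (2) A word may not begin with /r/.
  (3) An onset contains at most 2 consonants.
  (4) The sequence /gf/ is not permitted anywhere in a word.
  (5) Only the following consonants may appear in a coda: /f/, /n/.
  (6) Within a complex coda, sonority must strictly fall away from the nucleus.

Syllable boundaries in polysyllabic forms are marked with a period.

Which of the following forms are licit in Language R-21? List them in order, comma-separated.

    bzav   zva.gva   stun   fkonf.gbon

zva.gva, stun, fkonf.gbon

bzav — violates constraint 5: syllable 1 coda contains /v/, which is not a licensed coda consonant → illicit
zva.gva — σ1 onset /zv/ (2C), coda /∅/ ok; σ2 onset /gv/ (2C), coda /∅/ ok → licit
stun — σ1 onset /st/ (2C), coda /n/ ok → licit
fkonf.gbon — σ1 onset /fk/ (2C), coda /nf/ (3→2 falls) ok; σ2 onset /gb/ (2C), coda /n/ ok → licit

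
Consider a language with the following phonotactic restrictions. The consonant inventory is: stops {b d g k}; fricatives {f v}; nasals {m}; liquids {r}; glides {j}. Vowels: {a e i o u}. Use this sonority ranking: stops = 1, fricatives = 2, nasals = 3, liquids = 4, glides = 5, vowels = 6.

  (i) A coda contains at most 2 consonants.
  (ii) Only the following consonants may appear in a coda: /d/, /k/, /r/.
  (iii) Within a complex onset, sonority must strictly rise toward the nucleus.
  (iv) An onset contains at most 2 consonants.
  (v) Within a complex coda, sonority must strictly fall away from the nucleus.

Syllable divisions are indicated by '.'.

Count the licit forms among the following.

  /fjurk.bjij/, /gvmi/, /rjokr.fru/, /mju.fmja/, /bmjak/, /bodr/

0

/fjurk.bjij/ — violates constraint (ii): syllable 2 coda contains /j/, which is not a licensed coda consonant → illicit
/gvmi/ — violates constraint (iv): syllable 1 onset /gvm/ has 3 consonants (> 2) → illicit
/rjokr.fru/ — violates constraint (v): syllable 1 coda /kr/: /k/ (stop, 1) → /r/ (liquid, 4) does not fall → illicit
/mju.fmja/ — violates constraint (iv): syllable 2 onset /fmj/ has 3 consonants (> 2) → illicit
/bmjak/ — violates constraint (iv): syllable 1 onset /bmj/ has 3 consonants (> 2) → illicit
/bodr/ — violates constraint (v): syllable 1 coda /dr/: /d/ (stop, 1) → /r/ (liquid, 4) does not fall → illicit
No form is licit → 0.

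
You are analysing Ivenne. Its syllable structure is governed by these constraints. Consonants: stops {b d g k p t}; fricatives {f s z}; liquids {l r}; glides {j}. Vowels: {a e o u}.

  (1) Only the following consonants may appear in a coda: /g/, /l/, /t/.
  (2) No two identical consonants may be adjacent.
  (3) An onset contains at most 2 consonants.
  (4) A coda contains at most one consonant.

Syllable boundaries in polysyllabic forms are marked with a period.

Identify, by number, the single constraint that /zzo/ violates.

2

/zzo/: adjacent identical consonants /zz/.
This is a violation of constraint 2: "No two identical consonants may be adjacent."
The remaining constraints (1, 3, 4) are satisfied.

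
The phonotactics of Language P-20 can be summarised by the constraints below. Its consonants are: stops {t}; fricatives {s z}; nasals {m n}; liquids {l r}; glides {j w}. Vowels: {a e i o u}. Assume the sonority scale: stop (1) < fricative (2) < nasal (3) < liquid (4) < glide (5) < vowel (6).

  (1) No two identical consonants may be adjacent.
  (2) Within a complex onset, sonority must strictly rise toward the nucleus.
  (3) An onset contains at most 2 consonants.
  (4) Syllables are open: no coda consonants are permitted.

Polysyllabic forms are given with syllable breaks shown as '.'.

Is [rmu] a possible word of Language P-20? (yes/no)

no

[rmu] — violates constraint 2: syllable 1 onset /rm/: /r/ (liquid, 4) → /m/ (nasal, 3) does not rise → phonotactically illegal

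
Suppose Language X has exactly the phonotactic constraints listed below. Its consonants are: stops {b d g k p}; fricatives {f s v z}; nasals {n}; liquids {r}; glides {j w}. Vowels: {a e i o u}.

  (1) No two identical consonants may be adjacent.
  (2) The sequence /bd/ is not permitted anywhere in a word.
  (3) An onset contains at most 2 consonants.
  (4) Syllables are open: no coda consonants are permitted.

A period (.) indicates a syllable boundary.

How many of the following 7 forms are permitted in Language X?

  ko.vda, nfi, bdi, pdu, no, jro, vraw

ko.vda — σ1 onset /k/, coda /∅/ ok; σ2 onset /vd/ (2C), coda /∅/ ok → permitted
nfi — σ1 onset /nf/ (2C), coda /∅/ ok → permitted
bdi — violates constraint 2: contains banned sequence /bd/ → not permitted
pdu — σ1 onset /pd/ (2C), coda /∅/ ok → permitted
no — σ1 onset /n/, coda /∅/ ok → permitted
jro — σ1 onset /jr/ (2C), coda /∅/ ok → permitted
vraw — violates constraint 4: syllable 1 coda /w/ has 1 consonant (> 0) → not permitted
Permitted: ko.vda, nfi, pdu, no, jro → 5.

5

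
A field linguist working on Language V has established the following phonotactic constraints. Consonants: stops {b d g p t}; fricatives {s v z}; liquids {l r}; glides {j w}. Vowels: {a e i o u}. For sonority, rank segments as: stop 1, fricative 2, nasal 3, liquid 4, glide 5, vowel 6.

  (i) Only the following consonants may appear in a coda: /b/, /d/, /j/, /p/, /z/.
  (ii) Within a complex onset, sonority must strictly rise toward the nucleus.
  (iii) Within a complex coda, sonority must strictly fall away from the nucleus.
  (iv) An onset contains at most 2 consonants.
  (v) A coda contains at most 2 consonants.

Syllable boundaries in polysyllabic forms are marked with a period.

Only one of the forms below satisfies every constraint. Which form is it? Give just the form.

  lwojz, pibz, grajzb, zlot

lwojz

lwojz — σ1 onset /lw/ (4→5 rises), coda /jz/ (5→2 falls) ok → permitted
pibz — violates constraint (iii): syllable 1 coda /bz/: /b/ (stop, 1) → /z/ (fricative, 2) does not fall → not permitted
grajzb — violates constraint (v): syllable 1 coda /jzb/ has 3 consonants (> 2) → not permitted
zlot — violates constraint (i): syllable 1 coda contains /t/, which is not a licensed coda consonant → not permitted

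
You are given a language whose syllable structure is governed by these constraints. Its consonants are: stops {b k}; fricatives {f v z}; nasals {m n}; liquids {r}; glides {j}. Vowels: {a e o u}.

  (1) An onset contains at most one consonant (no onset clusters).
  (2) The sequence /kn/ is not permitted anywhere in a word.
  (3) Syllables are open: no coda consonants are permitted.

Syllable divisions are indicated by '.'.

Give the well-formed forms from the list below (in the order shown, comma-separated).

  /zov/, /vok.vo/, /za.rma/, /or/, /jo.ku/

/zov/ — violates constraint 3: syllable 1 coda /v/ has 1 consonant (> 0) → ill-formed
/vok.vo/ — violates constraint 3: syllable 1 coda /k/ has 1 consonant (> 0) → ill-formed
/za.rma/ — violates constraint 1: syllable 2 onset /rm/ has 2 consonants (> 1) → ill-formed
/or/ — violates constraint 3: syllable 1 coda /r/ has 1 consonant (> 0) → ill-formed
/jo.ku/ — σ1 onset /j/, coda /∅/ ok; σ2 onset /k/, coda /∅/ ok → well-formed

/jo.ku/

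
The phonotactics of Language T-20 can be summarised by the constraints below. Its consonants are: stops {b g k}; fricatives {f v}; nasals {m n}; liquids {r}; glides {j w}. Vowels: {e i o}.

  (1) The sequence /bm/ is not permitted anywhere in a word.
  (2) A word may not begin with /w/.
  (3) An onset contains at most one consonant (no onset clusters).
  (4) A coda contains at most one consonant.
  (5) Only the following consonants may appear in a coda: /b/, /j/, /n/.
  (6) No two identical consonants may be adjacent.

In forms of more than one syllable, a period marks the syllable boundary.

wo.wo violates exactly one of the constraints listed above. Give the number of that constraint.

2

wo.wo: word begins with /w/.
This is a violation of constraint 2: "A word may not begin with /w/."
The remaining constraints (1, 3, 4, 5, 6) are satisfied.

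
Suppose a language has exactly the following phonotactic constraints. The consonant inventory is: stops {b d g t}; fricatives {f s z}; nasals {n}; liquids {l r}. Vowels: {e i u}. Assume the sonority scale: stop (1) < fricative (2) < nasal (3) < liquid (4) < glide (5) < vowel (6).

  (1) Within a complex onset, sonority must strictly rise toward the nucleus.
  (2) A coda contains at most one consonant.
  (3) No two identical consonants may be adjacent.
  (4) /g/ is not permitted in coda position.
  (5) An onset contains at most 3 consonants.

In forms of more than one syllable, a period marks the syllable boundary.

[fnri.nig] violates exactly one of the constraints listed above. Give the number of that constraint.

[fnri.nig]: syllable 2 coda contains /g/.
This is a violation of constraint 4: "/g/ is not permitted in coda position."
The remaining constraints (1, 2, 3, 5) are satisfied.

4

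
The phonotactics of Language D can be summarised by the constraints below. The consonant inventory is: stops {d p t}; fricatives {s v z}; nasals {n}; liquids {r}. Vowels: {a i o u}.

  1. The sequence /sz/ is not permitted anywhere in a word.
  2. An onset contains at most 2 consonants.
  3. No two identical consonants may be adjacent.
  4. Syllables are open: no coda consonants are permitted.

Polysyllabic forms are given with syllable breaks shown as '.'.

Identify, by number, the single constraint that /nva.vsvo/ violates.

/nva.vsvo/: syllable 2 onset /vsv/ has 3 consonants (> 2).
This is a violation of constraint 2: "An onset contains at most 2 consonants."
The remaining constraints (1, 3, 4) are satisfied.

2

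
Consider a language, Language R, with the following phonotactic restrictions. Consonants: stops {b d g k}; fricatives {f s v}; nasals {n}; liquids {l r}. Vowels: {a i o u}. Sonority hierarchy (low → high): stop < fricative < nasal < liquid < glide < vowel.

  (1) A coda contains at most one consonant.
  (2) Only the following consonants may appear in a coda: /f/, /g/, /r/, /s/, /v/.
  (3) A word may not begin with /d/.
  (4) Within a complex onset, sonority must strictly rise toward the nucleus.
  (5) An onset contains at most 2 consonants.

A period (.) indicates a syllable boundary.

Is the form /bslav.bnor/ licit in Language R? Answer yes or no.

/bslav.bnor/ — violates constraint 5: syllable 1 onset /bsl/ has 3 consonants (> 2) → illicit

no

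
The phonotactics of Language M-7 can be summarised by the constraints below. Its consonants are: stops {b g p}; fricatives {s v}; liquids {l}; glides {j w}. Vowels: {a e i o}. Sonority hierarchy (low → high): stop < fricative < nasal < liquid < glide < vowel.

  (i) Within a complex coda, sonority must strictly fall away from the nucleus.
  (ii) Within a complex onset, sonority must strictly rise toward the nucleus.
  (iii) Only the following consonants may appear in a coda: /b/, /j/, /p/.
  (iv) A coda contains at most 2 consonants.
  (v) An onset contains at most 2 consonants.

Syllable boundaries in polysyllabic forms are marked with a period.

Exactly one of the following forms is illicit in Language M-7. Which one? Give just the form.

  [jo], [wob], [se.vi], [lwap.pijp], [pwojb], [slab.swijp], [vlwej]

[jo] — σ1 onset /j/, coda /∅/ ok → licit
[wob] — σ1 onset /w/, coda /b/ ok → licit
[se.vi] — σ1 onset /s/, coda /∅/ ok; σ2 onset /v/, coda /∅/ ok → licit
[lwap.pijp] — σ1 onset /lw/ (4→5 rises), coda /p/ ok; σ2 onset /p/, coda /jp/ (5→1 falls) ok → licit
[pwojb] — σ1 onset /pw/ (1→5 rises), coda /jb/ (5→1 falls) ok → licit
[slab.swijp] — σ1 onset /sl/ (2→4 rises), coda /b/ ok; σ2 onset /sw/ (2→5 rises), coda /jp/ (5→1 falls) ok → licit
[vlwej] — violates constraint (v): syllable 1 onset /vlw/ has 3 consonants (> 2) → illicit

[vlwej]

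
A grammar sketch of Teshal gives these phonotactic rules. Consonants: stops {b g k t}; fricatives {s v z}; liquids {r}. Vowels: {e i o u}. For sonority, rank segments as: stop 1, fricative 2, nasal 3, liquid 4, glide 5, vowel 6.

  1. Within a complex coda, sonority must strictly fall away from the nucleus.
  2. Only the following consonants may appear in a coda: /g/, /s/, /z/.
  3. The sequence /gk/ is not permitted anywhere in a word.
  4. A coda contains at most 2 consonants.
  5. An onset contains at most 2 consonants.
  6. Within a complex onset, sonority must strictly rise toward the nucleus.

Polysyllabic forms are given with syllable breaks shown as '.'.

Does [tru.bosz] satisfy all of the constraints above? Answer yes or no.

no

[tru.bosz] — violates constraint 1: syllable 2 coda /sz/: /s/ (fricative, 2) → /z/ (fricative, 2) does not fall → illicit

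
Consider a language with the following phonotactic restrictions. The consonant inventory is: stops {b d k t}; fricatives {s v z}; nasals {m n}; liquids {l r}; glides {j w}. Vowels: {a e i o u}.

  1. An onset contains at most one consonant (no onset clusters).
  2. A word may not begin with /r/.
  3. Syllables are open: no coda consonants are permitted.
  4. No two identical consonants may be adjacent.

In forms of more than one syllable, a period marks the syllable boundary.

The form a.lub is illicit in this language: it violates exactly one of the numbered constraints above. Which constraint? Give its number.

a.lub: syllable 2 coda /b/ has 1 consonant (> 0).
This is a violation of constraint 3: "Syllables are open: no coda consonants are permitted."
The remaining constraints (1, 2, 4) are satisfied.

3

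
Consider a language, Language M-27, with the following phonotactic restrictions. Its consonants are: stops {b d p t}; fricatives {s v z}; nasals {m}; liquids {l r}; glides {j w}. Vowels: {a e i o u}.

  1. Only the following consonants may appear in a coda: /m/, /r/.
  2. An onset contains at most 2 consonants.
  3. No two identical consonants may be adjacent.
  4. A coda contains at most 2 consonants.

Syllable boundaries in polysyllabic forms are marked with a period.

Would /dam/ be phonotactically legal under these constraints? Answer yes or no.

yes

/dam/ — σ1 onset /d/, coda /m/ ok → phonotactically legal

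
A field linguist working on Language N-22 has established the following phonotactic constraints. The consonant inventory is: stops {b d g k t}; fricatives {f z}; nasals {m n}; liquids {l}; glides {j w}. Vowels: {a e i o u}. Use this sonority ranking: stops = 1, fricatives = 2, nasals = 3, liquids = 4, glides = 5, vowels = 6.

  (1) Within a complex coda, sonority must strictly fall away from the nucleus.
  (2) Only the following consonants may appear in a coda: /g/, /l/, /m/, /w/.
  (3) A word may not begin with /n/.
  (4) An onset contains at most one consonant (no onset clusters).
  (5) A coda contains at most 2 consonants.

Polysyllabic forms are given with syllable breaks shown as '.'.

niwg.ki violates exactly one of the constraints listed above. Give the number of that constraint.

3

niwg.ki: word begins with /n/.
This is a violation of constraint 3: "A word may not begin with /n/."
The remaining constraints (1, 2, 4, 5) are satisfied.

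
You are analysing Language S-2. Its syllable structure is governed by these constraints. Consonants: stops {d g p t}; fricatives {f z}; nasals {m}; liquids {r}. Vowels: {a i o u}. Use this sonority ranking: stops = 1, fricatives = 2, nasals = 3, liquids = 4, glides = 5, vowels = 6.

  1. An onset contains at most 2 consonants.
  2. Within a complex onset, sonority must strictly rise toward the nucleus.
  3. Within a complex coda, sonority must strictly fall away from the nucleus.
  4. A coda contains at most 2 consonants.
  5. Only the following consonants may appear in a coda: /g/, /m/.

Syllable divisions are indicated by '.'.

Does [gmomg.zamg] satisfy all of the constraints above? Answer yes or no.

[gmomg.zamg] — σ1 onset /gm/ (1→3 rises), coda /mg/ (3→1 falls) ok; σ2 onset /z/, coda /mg/ (3→1 falls) ok → well-formed

yes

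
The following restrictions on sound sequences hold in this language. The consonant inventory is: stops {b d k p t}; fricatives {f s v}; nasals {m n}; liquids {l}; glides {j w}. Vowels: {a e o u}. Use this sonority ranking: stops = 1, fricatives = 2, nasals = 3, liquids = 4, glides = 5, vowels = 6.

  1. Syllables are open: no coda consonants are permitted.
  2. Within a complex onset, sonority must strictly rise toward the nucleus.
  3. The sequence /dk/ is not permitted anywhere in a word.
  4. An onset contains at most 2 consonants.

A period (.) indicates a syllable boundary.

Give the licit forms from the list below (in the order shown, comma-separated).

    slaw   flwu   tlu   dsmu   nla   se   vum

slaw — violates constraint 1: syllable 1 coda /w/ has 1 consonant (> 0) → illicit
flwu — violates constraint 4: syllable 1 onset /flw/ has 3 consonants (> 2) → illicit
tlu — σ1 onset /tl/ (1→4 rises), coda /∅/ ok → licit
dsmu — violates constraint 4: syllable 1 onset /dsm/ has 3 consonants (> 2) → illicit
nla — σ1 onset /nl/ (3→4 rises), coda /∅/ ok → licit
se — σ1 onset /s/, coda /∅/ ok → licit
vum — violates constraint 1: syllable 1 coda /m/ has 1 consonant (> 0) → illicit

tlu, nla, se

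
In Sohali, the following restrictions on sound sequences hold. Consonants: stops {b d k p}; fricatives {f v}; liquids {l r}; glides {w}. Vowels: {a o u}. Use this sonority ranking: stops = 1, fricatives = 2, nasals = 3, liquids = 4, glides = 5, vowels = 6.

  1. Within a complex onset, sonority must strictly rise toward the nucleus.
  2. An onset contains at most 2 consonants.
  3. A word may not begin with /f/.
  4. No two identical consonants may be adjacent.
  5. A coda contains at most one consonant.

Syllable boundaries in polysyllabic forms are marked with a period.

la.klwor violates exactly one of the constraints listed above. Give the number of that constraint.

la.klwor: syllable 2 onset /klw/ has 3 consonants (> 2).
This is a violation of constraint 2: "An onset contains at most 2 consonants."
The remaining constraints (1, 3, 4, 5) are satisfied.

2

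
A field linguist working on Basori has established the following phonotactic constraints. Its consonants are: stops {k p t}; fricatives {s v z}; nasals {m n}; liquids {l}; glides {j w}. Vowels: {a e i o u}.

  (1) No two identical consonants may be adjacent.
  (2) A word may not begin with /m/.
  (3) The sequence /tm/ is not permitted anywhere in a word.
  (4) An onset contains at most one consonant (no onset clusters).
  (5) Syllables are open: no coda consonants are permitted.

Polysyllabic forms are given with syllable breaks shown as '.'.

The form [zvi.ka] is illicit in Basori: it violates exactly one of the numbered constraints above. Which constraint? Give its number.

[zvi.ka]: syllable 1 onset /zv/ has 2 consonants (> 1).
This is a violation of constraint 4: "An onset contains at most one consonant (no onset clusters)."
The remaining constraints (1, 2, 3, 5) are satisfied.

4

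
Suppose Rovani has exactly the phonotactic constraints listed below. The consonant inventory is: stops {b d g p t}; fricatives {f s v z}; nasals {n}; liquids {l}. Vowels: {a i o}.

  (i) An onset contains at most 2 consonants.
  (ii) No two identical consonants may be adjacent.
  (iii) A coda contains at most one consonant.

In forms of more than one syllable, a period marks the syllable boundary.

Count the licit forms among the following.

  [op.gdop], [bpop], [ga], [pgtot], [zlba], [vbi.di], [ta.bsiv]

5

[op.gdop] — σ1 onset /∅/, coda /p/ ok; σ2 onset /gd/ (2C), coda /p/ ok → licit
[bpop] — σ1 onset /bp/ (2C), coda /p/ ok → licit
[ga] — σ1 onset /g/, coda /∅/ ok → licit
[pgtot] — violates constraint (i): syllable 1 onset /pgt/ has 3 consonants (> 2) → illicit
[zlba] — violates constraint (i): syllable 1 onset /zlb/ has 3 consonants (> 2) → illicit
[vbi.di] — σ1 onset /vb/ (2C), coda /∅/ ok; σ2 onset /d/, coda /∅/ ok → licit
[ta.bsiv] — σ1 onset /t/, coda /∅/ ok; σ2 onset /bs/ (2C), coda /v/ ok → licit
Licit: [op.gdop], [bpop], [ga], [vbi.di], [ta.bsiv] → 5.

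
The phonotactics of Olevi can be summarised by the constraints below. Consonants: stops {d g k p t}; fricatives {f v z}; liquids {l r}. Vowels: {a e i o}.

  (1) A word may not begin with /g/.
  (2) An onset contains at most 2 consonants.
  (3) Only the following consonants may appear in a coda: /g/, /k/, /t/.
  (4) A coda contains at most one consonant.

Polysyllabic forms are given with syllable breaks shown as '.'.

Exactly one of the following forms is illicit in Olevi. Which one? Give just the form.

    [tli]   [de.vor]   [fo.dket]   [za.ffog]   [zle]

[de.vor]

[tli] — σ1 onset /tl/ (2C), coda /∅/ ok → licit
[de.vor] — violates constraint 3: syllable 2 coda contains /r/, which is not a licensed coda consonant → illicit
[fo.dket] — σ1 onset /f/, coda /∅/ ok; σ2 onset /dk/ (2C), coda /t/ ok → licit
[za.ffog] — σ1 onset /z/, coda /∅/ ok; σ2 onset /ff/ (2C), coda /g/ ok → licit
[zle] — σ1 onset /zl/ (2C), coda /∅/ ok → licit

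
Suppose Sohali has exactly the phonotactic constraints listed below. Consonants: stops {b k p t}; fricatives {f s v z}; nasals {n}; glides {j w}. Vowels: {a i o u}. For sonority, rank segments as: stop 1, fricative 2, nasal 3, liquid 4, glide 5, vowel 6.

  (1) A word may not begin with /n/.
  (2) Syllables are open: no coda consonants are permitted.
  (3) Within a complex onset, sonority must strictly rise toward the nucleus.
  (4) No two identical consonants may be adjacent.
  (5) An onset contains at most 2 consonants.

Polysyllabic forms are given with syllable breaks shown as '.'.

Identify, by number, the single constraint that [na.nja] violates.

[na.nja]: word begins with /n/.
This is a violation of constraint 1: "A word may not begin with /n/."
The remaining constraints (2, 3, 4, 5) are satisfied.

1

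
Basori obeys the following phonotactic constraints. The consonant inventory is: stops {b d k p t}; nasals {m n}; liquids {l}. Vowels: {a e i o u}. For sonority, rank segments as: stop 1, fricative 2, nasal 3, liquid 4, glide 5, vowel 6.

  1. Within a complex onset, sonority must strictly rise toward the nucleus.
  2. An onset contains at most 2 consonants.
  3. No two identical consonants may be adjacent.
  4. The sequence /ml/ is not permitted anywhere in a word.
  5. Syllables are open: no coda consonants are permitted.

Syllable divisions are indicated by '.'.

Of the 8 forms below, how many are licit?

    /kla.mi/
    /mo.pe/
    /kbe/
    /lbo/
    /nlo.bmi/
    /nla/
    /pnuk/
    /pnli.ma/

4

/kla.mi/ — σ1 onset /kl/ (1→4 rises), coda /∅/ ok; σ2 onset /m/, coda /∅/ ok → licit
/mo.pe/ — σ1 onset /m/, coda /∅/ ok; σ2 onset /p/, coda /∅/ ok → licit
/kbe/ — violates constraint 1: syllable 1 onset /kb/: /k/ (stop, 1) → /b/ (stop, 1) does not rise → illicit
/lbo/ — violates constraint 1: syllable 1 onset /lb/: /l/ (liquid, 4) → /b/ (stop, 1) does not rise → illicit
/nlo.bmi/ — σ1 onset /nl/ (3→4 rises), coda /∅/ ok; σ2 onset /bm/ (1→3 rises), coda /∅/ ok → licit
/nla/ — σ1 onset /nl/ (3→4 rises), coda /∅/ ok → licit
/pnuk/ — violates constraint 5: syllable 1 coda /k/ has 1 consonant (> 0) → illicit
/pnli.ma/ — violates constraint 2: syllable 1 onset /pnl/ has 3 consonants (> 2) → illicit
Licit: /kla.mi/, /mo.pe/, /nlo.bmi/, /nla/ → 4.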